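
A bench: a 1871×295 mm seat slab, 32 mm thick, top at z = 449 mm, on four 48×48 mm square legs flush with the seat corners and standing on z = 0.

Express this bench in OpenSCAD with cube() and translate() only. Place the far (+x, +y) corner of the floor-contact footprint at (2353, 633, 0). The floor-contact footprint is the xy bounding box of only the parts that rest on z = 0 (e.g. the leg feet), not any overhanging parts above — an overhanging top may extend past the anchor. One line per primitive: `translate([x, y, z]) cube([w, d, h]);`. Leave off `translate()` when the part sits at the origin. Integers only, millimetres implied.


translate([482, 338, 417]) cube([1871, 295, 32]);
translate([482, 338, 0]) cube([48, 48, 417]);
translate([482, 585, 0]) cube([48, 48, 417]);
translate([2305, 338, 0]) cube([48, 48, 417]);
translate([2305, 585, 0]) cube([48, 48, 417]);


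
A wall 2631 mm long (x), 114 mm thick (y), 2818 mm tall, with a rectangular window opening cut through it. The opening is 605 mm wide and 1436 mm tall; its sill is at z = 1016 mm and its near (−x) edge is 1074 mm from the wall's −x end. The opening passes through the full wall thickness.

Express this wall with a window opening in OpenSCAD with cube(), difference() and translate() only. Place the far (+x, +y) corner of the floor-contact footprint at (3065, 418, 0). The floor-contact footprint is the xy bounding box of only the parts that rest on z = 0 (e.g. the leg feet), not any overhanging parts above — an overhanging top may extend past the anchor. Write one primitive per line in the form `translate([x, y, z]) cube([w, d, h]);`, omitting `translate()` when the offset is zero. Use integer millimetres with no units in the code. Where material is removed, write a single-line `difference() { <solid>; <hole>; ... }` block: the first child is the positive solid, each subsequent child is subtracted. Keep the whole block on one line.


difference() { translate([434, 304, 0]) cube([2631, 114, 2818]); translate([1508, 304, 1016]) cube([605, 114, 1436]); }


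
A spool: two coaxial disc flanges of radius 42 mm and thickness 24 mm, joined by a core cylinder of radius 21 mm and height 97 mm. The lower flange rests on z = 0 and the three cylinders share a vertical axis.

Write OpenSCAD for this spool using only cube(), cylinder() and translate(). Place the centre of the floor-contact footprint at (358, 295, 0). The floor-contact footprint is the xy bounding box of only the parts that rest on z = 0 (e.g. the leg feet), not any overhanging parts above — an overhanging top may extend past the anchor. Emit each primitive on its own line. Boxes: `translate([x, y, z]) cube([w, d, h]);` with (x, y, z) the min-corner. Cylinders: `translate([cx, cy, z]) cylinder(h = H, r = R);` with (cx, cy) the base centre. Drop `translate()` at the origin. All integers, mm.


translate([358, 295, 0]) cylinder(h = 24, r = 42);
translate([358, 295, 24]) cylinder(h = 97, r = 21);
translate([358, 295, 121]) cylinder(h = 24, r = 42);


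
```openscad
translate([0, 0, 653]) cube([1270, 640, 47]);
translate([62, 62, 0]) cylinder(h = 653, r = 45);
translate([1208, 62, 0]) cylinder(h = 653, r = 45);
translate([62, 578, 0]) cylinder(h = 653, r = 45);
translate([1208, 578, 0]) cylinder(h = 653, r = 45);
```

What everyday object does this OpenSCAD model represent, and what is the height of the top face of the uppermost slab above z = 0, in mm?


A table. The table height is 700 mm.

A 1270×640×47 slab sits at z = 653 on four Ø90 mm round legs — a table. The top surface is at 653 + 47 = 700 mm.


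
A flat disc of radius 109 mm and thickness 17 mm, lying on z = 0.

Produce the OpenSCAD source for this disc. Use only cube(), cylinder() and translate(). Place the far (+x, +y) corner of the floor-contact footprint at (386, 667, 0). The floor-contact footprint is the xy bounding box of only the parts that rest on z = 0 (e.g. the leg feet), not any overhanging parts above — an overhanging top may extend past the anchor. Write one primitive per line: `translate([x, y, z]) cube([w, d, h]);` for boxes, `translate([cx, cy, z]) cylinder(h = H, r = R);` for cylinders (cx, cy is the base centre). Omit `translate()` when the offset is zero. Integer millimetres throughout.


translate([277, 558, 0]) cylinder(h = 17, r = 109);


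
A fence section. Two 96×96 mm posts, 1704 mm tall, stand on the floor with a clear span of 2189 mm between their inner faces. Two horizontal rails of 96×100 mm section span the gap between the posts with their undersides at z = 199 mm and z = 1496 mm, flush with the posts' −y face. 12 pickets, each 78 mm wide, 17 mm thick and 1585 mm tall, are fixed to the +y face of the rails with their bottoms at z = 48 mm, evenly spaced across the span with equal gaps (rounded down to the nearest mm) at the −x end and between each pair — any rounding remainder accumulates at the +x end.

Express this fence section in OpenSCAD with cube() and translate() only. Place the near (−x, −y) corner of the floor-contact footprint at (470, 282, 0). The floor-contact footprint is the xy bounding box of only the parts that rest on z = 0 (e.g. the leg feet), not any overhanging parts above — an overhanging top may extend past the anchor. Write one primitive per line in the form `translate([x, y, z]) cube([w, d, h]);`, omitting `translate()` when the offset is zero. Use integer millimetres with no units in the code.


translate([470, 282, 0]) cube([96, 96, 1704]);
translate([2755, 282, 0]) cube([96, 96, 1704]);
translate([566, 282, 199]) cube([2189, 96, 100]);
translate([566, 282, 1496]) cube([2189, 96, 100]);
translate([662, 378, 48]) cube([78, 17, 1585]);
translate([836, 378, 48]) cube([78, 17, 1585]);
translate([1010, 378, 48]) cube([78, 17, 1585]);
translate([1184, 378, 48]) cube([78, 17, 1585]);
translate([1358, 378, 48]) cube([78, 17, 1585]);
translate([1532, 378, 48]) cube([78, 17, 1585]);
translate([1706, 378, 48]) cube([78, 17, 1585]);
translate([1880, 378, 48]) cube([78, 17, 1585]);
translate([2054, 378, 48]) cube([78, 17, 1585]);
translate([2228, 378, 48]) cube([78, 17, 1585]);
translate([2402, 378, 48]) cube([78, 17, 1585]);
translate([2576, 378, 48]) cube([78, 17, 1585]);


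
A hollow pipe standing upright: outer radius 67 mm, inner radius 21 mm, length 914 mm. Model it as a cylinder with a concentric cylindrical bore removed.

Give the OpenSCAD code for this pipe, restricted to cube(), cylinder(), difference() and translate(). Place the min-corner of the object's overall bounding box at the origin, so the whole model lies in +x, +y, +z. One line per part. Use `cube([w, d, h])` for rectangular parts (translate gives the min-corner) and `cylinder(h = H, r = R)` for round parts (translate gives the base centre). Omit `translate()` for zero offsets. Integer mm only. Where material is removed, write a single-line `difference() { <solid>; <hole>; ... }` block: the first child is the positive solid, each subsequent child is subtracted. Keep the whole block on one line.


difference() { translate([67, 67, 0]) cylinder(h = 914, r = 67); translate([67, 67, 0]) cylinder(h = 914, r = 21); }


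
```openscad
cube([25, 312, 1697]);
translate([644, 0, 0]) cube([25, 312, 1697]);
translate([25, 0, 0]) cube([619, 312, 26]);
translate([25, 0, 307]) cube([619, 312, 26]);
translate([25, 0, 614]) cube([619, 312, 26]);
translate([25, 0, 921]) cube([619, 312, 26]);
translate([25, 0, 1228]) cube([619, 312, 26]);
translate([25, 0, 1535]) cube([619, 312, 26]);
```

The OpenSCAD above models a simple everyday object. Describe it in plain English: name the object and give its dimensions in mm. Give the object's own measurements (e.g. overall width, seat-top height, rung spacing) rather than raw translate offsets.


An open bookshelf. Two side panels, each 25 mm thick, 312 mm deep and 1697 mm tall, stand 669 mm apart (outside-to-outside). Between them sit 6 shelves, each 26 mm thick and 312 mm deep, spanning the full gap between the sides. The bottom shelf rests on the floor (its underside at z = 0) and the clear gap between one shelf's top and the next shelf's underside is 281 mm.


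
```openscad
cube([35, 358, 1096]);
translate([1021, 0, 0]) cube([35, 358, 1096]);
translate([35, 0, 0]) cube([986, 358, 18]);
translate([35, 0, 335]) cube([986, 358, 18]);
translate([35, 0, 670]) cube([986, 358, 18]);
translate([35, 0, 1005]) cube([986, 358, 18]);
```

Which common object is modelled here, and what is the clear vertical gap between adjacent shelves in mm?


A bookshelf. The clear shelf gap is 317 mm.

Two tall side panels with 4 horizontal boards between them — a bookshelf. The first two shelf undersides are at z = 0 and z = 335; with shelf thickness 18, the clear gap is 335 − 0 − 18 = 317 mm.


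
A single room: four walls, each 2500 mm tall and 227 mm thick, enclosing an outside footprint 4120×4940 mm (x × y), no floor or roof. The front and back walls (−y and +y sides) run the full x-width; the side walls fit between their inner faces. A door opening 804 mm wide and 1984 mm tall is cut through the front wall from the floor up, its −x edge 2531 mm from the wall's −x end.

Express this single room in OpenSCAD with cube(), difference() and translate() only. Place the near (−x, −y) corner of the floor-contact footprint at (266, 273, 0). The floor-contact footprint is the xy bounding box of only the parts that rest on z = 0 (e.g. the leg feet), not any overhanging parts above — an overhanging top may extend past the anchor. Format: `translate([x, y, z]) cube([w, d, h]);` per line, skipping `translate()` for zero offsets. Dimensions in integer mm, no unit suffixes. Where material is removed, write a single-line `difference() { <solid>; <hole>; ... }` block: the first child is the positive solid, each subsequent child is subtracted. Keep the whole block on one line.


difference() { translate([266, 273, 0]) cube([4120, 227, 2500]); translate([2797, 273, 0]) cube([804, 227, 1984]); }
translate([266, 4986, 0]) cube([4120, 227, 2500]);
translate([266, 500, 0]) cube([227, 4486, 2500]);
translate([4159, 500, 0]) cube([227, 4486, 2500]);


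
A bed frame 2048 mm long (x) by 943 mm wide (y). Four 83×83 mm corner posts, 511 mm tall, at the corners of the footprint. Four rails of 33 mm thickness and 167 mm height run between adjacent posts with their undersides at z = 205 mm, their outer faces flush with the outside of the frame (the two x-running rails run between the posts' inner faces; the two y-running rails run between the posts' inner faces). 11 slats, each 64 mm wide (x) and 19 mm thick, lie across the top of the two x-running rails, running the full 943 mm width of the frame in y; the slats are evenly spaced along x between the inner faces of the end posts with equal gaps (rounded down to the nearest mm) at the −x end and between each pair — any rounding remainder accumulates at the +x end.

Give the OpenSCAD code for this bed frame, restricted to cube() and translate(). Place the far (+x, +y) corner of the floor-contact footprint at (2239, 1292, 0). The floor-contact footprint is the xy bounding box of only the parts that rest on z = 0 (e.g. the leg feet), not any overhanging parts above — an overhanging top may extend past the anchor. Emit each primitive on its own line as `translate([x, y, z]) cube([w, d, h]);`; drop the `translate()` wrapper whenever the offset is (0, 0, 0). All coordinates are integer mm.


translate([191, 349, 0]) cube([83, 83, 511]);
translate([191, 1209, 0]) cube([83, 83, 511]);
translate([2156, 349, 0]) cube([83, 83, 511]);
translate([2156, 1209, 0]) cube([83, 83, 511]);
translate([274, 349, 205]) cube([1882, 33, 167]);
translate([274, 1259, 205]) cube([1882, 33, 167]);
translate([191, 432, 205]) cube([33, 777, 167]);
translate([2206, 432, 205]) cube([33, 777, 167]);
translate([372, 349, 372]) cube([64, 943, 19]);
translate([534, 349, 372]) cube([64, 943, 19]);
translate([696, 349, 372]) cube([64, 943, 19]);
translate([858, 349, 372]) cube([64, 943, 19]);
translate([1020, 349, 372]) cube([64, 943, 19]);
translate([1182, 349, 372]) cube([64, 943, 19]);
translate([1344, 349, 372]) cube([64, 943, 19]);
translate([1506, 349, 372]) cube([64, 943, 19]);
translate([1668, 349, 372]) cube([64, 943, 19]);
translate([1830, 349, 372]) cube([64, 943, 19]);
translate([1992, 349, 372]) cube([64, 943, 19]);


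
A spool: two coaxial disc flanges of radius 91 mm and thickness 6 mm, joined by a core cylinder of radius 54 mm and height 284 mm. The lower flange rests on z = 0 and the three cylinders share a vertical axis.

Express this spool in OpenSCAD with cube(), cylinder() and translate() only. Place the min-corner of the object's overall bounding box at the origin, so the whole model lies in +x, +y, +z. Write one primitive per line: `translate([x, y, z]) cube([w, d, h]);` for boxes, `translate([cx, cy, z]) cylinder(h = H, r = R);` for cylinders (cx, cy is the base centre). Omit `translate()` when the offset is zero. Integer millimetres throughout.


translate([91, 91, 0]) cylinder(h = 6, r = 91);
translate([91, 91, 6]) cylinder(h = 284, r = 54);
translate([91, 91, 290]) cylinder(h = 6, r = 91);


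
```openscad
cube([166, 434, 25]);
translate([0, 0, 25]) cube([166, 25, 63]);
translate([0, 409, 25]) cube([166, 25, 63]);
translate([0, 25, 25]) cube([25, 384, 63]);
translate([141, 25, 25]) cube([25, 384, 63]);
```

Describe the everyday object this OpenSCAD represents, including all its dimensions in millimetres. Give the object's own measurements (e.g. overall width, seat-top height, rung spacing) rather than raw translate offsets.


An open-topped rectangular box: outside dimensions 166×434×88 mm, with a uniform wall and base thickness of 25 mm. The base is a full 166×434 slab on the floor; four walls sit on top of the base. The front and back walls (the −y and +y sides) span the full width; the two side walls fit between them.


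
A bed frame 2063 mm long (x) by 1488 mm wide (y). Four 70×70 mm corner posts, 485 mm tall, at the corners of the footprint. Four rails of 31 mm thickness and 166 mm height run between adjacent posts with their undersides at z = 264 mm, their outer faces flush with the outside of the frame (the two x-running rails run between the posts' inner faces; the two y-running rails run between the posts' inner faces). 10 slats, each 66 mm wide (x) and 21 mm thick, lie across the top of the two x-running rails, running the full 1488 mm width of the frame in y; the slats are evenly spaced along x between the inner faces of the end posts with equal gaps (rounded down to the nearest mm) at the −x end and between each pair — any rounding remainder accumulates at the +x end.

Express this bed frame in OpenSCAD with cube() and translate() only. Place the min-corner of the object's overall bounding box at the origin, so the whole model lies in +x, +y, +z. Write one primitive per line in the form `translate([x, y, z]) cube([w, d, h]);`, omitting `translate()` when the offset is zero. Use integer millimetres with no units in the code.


cube([70, 70, 485]);
translate([0, 1418, 0]) cube([70, 70, 485]);
translate([1993, 0, 0]) cube([70, 70, 485]);
translate([1993, 1418, 0]) cube([70, 70, 485]);
translate([70, 0, 264]) cube([1923, 31, 166]);
translate([70, 1457, 264]) cube([1923, 31, 166]);
translate([0, 70, 264]) cube([31, 1348, 166]);
translate([2032, 70, 264]) cube([31, 1348, 166]);
translate([184, 0, 430]) cube([66, 1488, 21]);
translate([364, 0, 430]) cube([66, 1488, 21]);
translate([544, 0, 430]) cube([66, 1488, 21]);
translate([724, 0, 430]) cube([66, 1488, 21]);
translate([904, 0, 430]) cube([66, 1488, 21]);
translate([1084, 0, 430]) cube([66, 1488, 21]);
translate([1264, 0, 430]) cube([66, 1488, 21]);
translate([1444, 0, 430]) cube([66, 1488, 21]);
translate([1624, 0, 430]) cube([66, 1488, 21]);
translate([1804, 0, 430]) cube([66, 1488, 21]);


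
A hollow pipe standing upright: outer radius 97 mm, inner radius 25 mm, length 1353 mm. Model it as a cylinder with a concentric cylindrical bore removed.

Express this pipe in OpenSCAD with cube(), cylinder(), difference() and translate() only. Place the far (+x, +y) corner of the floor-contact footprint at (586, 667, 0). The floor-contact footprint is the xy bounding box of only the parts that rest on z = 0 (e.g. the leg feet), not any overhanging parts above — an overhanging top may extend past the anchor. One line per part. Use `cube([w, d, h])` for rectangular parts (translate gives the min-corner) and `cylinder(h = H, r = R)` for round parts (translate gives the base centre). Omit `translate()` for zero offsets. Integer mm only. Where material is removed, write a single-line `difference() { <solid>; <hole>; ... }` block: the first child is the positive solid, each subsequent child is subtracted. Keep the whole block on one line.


difference() { translate([489, 570, 0]) cylinder(h = 1353, r = 97); translate([489, 570, 0]) cylinder(h = 1353, r = 25); }


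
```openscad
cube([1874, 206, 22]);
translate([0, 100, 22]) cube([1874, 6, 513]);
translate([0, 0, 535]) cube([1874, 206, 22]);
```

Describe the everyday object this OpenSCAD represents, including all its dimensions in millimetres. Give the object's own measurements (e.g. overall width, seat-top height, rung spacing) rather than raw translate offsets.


An I-beam lying along x, 1874 mm long. Overall section height 557 mm. Two flanges 206 mm wide (y) and 22 mm thick, one on the floor and one at the top; a web 6 mm thick runs between them, centred on the flange width.


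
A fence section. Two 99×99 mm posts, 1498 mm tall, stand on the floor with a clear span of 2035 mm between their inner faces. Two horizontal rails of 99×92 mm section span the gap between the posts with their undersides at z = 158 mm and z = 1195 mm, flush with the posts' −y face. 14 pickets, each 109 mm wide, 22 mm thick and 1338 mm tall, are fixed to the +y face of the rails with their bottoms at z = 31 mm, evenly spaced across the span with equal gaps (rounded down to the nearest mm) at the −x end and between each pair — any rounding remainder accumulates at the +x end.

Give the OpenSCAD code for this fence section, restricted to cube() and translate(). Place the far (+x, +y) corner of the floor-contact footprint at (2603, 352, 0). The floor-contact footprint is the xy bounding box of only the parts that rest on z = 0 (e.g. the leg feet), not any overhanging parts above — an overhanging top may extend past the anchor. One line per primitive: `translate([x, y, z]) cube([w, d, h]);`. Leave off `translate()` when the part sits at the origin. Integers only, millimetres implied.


translate([370, 253, 0]) cube([99, 99, 1498]);
translate([2504, 253, 0]) cube([99, 99, 1498]);
translate([469, 253, 158]) cube([2035, 99, 92]);
translate([469, 253, 1195]) cube([2035, 99, 92]);
translate([502, 352, 31]) cube([109, 22, 1338]);
translate([644, 352, 31]) cube([109, 22, 1338]);
translate([786, 352, 31]) cube([109, 22, 1338]);
translate([928, 352, 31]) cube([109, 22, 1338]);
translate([1070, 352, 31]) cube([109, 22, 1338]);
translate([1212, 352, 31]) cube([109, 22, 1338]);
translate([1354, 352, 31]) cube([109, 22, 1338]);
translate([1496, 352, 31]) cube([109, 22, 1338]);
translate([1638, 352, 31]) cube([109, 22, 1338]);
translate([1780, 352, 31]) cube([109, 22, 1338]);
translate([1922, 352, 31]) cube([109, 22, 1338]);
translate([2064, 352, 31]) cube([109, 22, 1338]);
translate([2206, 352, 31]) cube([109, 22, 1338]);
translate([2348, 352, 31]) cube([109, 22, 1338]);


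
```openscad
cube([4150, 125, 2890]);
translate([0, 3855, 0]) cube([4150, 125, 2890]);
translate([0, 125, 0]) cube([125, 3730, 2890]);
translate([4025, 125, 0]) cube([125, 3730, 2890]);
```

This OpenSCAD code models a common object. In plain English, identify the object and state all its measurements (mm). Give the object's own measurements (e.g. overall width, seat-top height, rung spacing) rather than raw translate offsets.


The wall frame of a small rectangular building: four walls, each 2890 mm tall and 125 mm thick, enclosing a footprint 4150 mm (x) by 3980 mm (y) outside-to-outside, with no floor or roof. The front and back walls (the −y and +y sides) span the full width; the two side walls fit between them.


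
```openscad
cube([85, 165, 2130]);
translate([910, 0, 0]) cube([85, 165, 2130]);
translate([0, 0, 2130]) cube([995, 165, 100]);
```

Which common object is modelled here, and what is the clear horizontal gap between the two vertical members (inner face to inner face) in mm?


A door frame. The clear opening width is 825 mm.

Two 2130 mm tall posts with a header on top — a door frame. The left jamb is 85 mm wide at x = 0; the right jamb starts at x = 910. The clear opening is 910 − 85 = 825 mm.


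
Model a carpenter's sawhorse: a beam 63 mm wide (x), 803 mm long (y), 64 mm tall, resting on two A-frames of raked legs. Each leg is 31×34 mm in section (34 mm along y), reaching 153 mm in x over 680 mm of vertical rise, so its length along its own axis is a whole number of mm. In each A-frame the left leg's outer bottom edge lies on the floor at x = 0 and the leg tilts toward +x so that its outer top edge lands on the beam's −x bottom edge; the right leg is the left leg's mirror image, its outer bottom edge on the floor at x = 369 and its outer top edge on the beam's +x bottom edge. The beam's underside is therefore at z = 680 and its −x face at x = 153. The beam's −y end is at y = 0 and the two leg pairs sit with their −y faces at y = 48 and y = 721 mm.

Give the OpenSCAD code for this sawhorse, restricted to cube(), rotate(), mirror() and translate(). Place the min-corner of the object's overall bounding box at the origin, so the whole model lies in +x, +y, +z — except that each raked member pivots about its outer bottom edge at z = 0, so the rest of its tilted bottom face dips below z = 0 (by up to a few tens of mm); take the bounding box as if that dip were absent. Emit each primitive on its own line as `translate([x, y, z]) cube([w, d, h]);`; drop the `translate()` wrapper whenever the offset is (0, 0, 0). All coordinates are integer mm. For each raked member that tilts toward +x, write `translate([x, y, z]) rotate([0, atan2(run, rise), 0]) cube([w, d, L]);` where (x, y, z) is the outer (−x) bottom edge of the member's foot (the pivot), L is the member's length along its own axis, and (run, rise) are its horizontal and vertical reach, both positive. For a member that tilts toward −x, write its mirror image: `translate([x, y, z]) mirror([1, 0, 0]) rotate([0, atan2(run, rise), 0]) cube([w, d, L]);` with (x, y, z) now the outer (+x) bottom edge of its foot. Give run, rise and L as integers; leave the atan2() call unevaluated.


translate([153, 0, 680]) cube([63, 803, 64]);
translate([0, 48, 0]) rotate([0, atan2(153, 680), 0]) cube([31, 34, 697]);
translate([369, 48, 0]) mirror([1, 0, 0]) rotate([0, atan2(153, 680), 0]) cube([31, 34, 697]);
translate([0, 721, 0]) rotate([0, atan2(153, 680), 0]) cube([31, 34, 697]);
translate([369, 721, 0]) mirror([1, 0, 0]) rotate([0, atan2(153, 680), 0]) cube([31, 34, 697]);


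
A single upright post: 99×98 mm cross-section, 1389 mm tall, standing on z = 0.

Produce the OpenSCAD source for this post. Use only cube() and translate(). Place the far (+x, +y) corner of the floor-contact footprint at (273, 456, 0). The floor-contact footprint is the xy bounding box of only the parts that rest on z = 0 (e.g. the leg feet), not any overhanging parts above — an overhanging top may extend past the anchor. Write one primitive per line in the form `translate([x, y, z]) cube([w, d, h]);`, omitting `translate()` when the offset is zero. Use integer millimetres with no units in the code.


translate([174, 358, 0]) cube([99, 98, 1389]);


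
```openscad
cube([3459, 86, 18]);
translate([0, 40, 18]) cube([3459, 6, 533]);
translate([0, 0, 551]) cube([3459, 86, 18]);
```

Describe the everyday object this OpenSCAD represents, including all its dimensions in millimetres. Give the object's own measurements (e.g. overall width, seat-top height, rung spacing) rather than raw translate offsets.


An I-beam lying along x, 3459 mm long. Overall section height 569 mm. Two flanges 86 mm wide (y) and 18 mm thick, one on the floor and one at the top; a web 6 mm thick runs between them, centred on the flange width.


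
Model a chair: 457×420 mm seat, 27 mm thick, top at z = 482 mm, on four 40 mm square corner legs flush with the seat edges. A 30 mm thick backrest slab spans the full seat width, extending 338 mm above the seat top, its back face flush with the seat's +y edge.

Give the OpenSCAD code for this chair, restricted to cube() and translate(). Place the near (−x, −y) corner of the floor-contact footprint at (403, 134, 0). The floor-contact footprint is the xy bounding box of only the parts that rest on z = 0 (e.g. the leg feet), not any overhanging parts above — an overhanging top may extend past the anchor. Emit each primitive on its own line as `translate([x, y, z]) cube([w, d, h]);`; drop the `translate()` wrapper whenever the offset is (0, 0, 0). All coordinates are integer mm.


translate([403, 134, 455]) cube([457, 420, 27]);
translate([403, 134, 0]) cube([40, 40, 455]);
translate([820, 134, 0]) cube([40, 40, 455]);
translate([403, 514, 0]) cube([40, 40, 455]);
translate([820, 514, 0]) cube([40, 40, 455]);
translate([403, 524, 482]) cube([457, 30, 338]);


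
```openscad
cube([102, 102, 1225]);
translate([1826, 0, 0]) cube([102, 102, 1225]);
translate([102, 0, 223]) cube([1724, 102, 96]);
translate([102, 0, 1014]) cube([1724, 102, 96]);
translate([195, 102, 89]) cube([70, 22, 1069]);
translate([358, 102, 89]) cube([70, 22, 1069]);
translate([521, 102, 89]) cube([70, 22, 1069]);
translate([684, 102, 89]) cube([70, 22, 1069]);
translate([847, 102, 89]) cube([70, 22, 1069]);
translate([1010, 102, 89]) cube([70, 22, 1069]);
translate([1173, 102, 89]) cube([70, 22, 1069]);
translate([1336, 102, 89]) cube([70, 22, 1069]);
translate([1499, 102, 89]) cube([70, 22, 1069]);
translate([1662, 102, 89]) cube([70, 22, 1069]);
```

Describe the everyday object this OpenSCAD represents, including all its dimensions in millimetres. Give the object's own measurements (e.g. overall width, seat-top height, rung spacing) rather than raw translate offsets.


A fence section. Two 102×102 mm posts, 1225 mm tall, stand on the floor with a clear span of 1724 mm between their inner faces. Two horizontal rails of 102×96 mm section span the gap between the posts with their undersides at z = 223 mm and z = 1014 mm, flush with the posts' −y face. 10 pickets, each 70 mm wide, 22 mm thick and 1069 mm tall, are fixed to the +y face of the rails with their bottoms at z = 89 mm, spaced across the span with a 93 mm gap after the −x post and between neighbouring pickets, with 94 mm left before the +x post.


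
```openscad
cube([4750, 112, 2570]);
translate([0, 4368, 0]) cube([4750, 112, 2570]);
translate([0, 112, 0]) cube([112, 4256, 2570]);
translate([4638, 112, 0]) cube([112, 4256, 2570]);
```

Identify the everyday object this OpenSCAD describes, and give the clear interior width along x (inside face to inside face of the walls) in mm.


A house (or room) frame. The interior width is 4526 mm.

Four 2570 mm walls enclosing a rectangle with no floor or roof — a room or house frame. Outside width is 4750 mm and wall thickness is 112 mm, so the interior width is 4750 − 2 × 112 = 4526 mm.


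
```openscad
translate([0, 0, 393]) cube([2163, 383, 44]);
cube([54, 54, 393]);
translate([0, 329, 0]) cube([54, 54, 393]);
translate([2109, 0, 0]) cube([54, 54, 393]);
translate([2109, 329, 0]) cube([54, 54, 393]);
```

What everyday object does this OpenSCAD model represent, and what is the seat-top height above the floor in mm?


A bench. The seat-top height is 437 mm.

A long slab on four corner posts — a bench. The slab sits at z = 393 with thickness 44, so the top is 393 + 44 = 437 mm.


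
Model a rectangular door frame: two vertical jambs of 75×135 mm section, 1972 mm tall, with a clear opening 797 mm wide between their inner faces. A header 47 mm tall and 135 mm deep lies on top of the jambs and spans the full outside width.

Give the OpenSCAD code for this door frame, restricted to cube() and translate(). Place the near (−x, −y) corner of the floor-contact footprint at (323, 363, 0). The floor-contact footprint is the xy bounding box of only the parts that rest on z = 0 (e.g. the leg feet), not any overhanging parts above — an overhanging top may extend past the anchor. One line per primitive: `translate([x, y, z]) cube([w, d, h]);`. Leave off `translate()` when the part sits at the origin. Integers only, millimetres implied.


translate([323, 363, 0]) cube([75, 135, 1972]);
translate([1195, 363, 0]) cube([75, 135, 1972]);
translate([323, 363, 1972]) cube([947, 135, 47]);


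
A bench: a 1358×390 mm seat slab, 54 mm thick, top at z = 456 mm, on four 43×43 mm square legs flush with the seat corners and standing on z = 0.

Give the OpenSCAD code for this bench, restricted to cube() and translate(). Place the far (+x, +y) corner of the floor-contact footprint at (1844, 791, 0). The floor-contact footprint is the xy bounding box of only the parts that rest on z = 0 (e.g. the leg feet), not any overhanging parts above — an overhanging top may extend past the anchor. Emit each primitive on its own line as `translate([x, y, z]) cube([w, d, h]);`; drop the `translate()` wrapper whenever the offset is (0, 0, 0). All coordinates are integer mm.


// leg_h = 456 − 54 = 402
translate([486, 401, 402]) cube([1358, 390, 54]);
translate([486, 401, 0]) cube([43, 43, 402]);
translate([486, 748, 0]) cube([43, 43, 402]);
translate([1801, 401, 0]) cube([43, 43, 402]);
translate([1801, 748, 0]) cube([43, 43, 402]);


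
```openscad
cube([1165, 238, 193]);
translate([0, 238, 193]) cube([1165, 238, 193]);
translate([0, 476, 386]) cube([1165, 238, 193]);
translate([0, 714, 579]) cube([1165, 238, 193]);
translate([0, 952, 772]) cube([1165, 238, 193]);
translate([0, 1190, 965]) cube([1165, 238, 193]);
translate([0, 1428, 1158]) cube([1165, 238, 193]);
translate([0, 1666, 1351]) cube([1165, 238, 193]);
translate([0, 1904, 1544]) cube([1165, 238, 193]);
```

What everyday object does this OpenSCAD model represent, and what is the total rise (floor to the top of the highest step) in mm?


A staircase. The total rise is 1737 mm.

9 identical blocks, each offset up and back from the previous — a staircase. Each step is 193 mm tall and there are 9 of them, so the total rise is 9 × 193 = 1737 mm.


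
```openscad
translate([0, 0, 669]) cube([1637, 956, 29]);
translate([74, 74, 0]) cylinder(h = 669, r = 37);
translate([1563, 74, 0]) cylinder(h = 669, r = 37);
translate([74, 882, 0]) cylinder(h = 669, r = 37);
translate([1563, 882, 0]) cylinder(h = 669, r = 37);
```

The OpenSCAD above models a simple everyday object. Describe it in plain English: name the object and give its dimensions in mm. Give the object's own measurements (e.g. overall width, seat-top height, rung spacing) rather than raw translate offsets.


A table: top 1637 mm (x) × 956 mm (y), 29 mm thick, upper face at z = 698 mm, on four round legs of 74 mm diameter, each leg's bounding box inset 37 mm from the nearest pair of top edges from z = 0 to the bottom of the top.


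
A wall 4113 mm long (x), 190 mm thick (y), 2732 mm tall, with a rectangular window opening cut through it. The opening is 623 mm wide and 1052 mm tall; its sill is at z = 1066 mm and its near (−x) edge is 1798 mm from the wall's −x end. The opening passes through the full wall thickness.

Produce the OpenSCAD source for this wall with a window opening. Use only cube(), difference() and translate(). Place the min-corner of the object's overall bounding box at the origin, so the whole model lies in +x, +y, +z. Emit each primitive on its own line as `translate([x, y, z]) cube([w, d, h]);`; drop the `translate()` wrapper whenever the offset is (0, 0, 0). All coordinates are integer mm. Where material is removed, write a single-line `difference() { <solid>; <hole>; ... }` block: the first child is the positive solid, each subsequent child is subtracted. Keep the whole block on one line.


difference() { cube([4113, 190, 2732]); translate([1798, 0, 1066]) cube([623, 190, 1052]); }


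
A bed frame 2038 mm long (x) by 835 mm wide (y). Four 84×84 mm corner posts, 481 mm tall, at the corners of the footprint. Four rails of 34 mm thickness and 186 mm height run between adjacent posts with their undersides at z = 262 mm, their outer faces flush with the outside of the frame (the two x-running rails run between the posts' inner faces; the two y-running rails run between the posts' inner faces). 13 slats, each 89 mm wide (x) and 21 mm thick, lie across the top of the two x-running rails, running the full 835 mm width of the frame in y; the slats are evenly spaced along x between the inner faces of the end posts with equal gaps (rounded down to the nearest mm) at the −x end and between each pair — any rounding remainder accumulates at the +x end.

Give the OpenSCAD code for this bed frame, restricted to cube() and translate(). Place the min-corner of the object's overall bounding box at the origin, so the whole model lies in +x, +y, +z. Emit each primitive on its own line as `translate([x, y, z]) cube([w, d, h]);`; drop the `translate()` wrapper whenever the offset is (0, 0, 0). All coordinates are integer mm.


cube([84, 84, 481]);
translate([0, 751, 0]) cube([84, 84, 481]);
translate([1954, 0, 0]) cube([84, 84, 481]);
translate([1954, 751, 0]) cube([84, 84, 481]);
translate([84, 0, 262]) cube([1870, 34, 186]);
translate([84, 801, 262]) cube([1870, 34, 186]);
translate([0, 84, 262]) cube([34, 667, 186]);
translate([2004, 84, 262]) cube([34, 667, 186]);
translate([134, 0, 448]) cube([89, 835, 21]);
translate([273, 0, 448]) cube([89, 835, 21]);
translate([412, 0, 448]) cube([89, 835, 21]);
translate([551, 0, 448]) cube([89, 835, 21]);
translate([690, 0, 448]) cube([89, 835, 21]);
translate([829, 0, 448]) cube([89, 835, 21]);
translate([968, 0, 448]) cube([89, 835, 21]);
translate([1107, 0, 448]) cube([89, 835, 21]);
translate([1246, 0, 448]) cube([89, 835, 21]);
translate([1385, 0, 448]) cube([89, 835, 21]);
translate([1524, 0, 448]) cube([89, 835, 21]);
translate([1663, 0, 448]) cube([89, 835, 21]);
translate([1802, 0, 448]) cube([89, 835, 21]);


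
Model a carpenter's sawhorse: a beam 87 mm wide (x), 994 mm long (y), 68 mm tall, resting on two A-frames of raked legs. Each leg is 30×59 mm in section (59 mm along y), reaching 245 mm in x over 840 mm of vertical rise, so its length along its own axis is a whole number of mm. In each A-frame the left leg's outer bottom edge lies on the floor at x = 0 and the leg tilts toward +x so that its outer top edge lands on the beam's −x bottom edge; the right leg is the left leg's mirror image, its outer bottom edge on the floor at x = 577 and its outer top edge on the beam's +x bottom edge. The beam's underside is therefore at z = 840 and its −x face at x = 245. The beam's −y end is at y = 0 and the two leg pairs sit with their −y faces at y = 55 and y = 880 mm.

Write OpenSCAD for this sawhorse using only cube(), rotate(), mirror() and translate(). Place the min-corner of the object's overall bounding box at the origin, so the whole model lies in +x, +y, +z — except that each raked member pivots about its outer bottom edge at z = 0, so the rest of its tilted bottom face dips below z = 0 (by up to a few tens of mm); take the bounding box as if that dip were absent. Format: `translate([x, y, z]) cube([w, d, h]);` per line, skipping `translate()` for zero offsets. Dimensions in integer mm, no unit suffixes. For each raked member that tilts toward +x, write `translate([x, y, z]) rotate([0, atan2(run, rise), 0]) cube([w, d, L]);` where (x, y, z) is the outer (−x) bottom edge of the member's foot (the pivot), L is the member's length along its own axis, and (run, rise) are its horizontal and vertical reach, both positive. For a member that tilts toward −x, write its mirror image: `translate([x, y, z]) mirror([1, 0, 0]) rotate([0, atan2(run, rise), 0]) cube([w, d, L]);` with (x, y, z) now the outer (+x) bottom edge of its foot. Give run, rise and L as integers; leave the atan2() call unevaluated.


translate([245, 0, 840]) cube([87, 994, 68]);
translate([0, 55, 0]) rotate([0, atan2(245, 840), 0]) cube([30, 59, 875]);
translate([577, 55, 0]) mirror([1, 0, 0]) rotate([0, atan2(245, 840), 0]) cube([30, 59, 875]);
translate([0, 880, 0]) rotate([0, atan2(245, 840), 0]) cube([30, 59, 875]);
translate([577, 880, 0]) mirror([1, 0, 0]) rotate([0, atan2(245, 840), 0]) cube([30, 59, 875]);


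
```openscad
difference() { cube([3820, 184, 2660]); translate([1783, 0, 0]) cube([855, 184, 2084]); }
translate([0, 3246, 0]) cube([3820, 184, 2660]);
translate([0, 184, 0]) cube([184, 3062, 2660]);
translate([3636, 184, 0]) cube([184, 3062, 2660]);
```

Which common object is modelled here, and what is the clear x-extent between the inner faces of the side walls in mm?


A single room. The interior width is 3452 mm.

Four walls enclosing a rectangle with a door in the front wall — a room. Outside width 3820 minus two 184 mm walls gives 3452 mm.


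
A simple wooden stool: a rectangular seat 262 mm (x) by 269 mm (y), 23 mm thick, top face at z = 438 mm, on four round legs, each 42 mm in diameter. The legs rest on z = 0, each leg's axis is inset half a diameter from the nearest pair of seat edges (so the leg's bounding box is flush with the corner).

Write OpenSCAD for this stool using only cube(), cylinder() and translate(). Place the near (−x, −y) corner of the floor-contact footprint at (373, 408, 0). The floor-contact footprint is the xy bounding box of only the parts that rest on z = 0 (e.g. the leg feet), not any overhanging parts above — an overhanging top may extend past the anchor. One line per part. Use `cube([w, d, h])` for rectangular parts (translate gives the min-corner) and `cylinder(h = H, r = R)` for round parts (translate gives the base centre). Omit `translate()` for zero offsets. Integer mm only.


// leg_h = 438 - 23 = 415
translate([373, 408, 415]) cube([262, 269, 23]);
translate([394, 429, 0]) cylinder(h = 415, r = 21);
translate([614, 429, 0]) cylinder(h = 415, r = 21);
translate([394, 656, 0]) cylinder(h = 415, r = 21);
translate([614, 656, 0]) cylinder(h = 415, r = 21);


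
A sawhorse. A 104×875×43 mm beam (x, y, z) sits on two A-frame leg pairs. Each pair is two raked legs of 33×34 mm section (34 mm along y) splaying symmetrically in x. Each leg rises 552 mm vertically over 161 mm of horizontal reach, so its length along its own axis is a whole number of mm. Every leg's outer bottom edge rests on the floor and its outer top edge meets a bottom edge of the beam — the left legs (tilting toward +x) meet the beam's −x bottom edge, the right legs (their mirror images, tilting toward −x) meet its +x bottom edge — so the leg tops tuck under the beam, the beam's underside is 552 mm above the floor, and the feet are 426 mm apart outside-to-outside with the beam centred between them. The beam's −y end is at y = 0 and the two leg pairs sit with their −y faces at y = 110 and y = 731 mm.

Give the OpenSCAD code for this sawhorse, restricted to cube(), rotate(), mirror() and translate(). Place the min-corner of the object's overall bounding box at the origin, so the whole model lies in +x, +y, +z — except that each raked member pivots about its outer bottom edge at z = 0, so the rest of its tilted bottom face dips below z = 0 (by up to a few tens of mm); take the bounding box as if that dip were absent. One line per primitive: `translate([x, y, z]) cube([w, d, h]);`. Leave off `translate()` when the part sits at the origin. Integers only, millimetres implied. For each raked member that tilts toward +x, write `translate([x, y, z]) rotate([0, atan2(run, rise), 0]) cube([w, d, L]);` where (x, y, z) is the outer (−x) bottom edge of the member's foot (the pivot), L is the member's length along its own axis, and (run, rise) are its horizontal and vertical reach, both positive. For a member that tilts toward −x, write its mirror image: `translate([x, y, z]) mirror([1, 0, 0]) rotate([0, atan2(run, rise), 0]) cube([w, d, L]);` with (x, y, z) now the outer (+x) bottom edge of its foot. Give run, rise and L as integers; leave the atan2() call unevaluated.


translate([161, 0, 552]) cube([104, 875, 43]);
translate([0, 110, 0]) rotate([0, atan2(161, 552), 0]) cube([33, 34, 575]);
translate([426, 110, 0]) mirror([1, 0, 0]) rotate([0, atan2(161, 552), 0]) cube([33, 34, 575]);
translate([0, 731, 0]) rotate([0, atan2(161, 552), 0]) cube([33, 34, 575]);
translate([426, 731, 0]) mirror([1, 0, 0]) rotate([0, atan2(161, 552), 0]) cube([33, 34, 575]);
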